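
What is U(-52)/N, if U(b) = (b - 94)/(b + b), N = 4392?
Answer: 73/228384 ≈ 0.00031964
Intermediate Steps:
U(b) = (-94 + b)/(2*b) (U(b) = (-94 + b)/((2*b)) = (-94 + b)*(1/(2*b)) = (-94 + b)/(2*b))
U(-52)/N = ((½)*(-94 - 52)/(-52))/4392 = ((½)*(-1/52)*(-146))*(1/4392) = (73/52)*(1/4392) = 73/228384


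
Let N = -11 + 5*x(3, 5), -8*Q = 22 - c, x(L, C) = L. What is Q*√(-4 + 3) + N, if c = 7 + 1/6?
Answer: 4 - 89*I/48 ≈ 4.0 - 1.8542*I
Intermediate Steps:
c = 43/6 (c = 7 + ⅙ = 43/6 ≈ 7.1667)
Q = -89/48 (Q = -(22 - 1*43/6)/8 = -(22 - 43/6)/8 = -⅛*89/6 = -89/48 ≈ -1.8542)
N = 4 (N = -11 + 5*3 = -11 + 15 = 4)
Q*√(-4 + 3) + N = -89*√(-4 + 3)/48 + 4 = -89*I/48 + 4 = 4 - 89*I/48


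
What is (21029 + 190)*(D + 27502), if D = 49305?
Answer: 1629767733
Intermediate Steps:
(21029 + 190)*(D + 27502) = (21029 + 190)*(49305 + 27502) = 21219*76807 = 1629767733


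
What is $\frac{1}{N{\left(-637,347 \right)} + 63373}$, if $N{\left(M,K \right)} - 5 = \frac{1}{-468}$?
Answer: $\frac{468}{29660903} \approx 1.5778 \cdot 10^{-5}$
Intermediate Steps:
$N{\left(M,K \right)} = \frac{2339}{468}$ ($N{\left(M,K \right)} = 5 + \frac{1}{-468} = 5 - \frac{1}{468} = \frac{2339}{468}$)
$\frac{1}{N{\left(-637,347 \right)} + 63373} = \frac{1}{\frac{2339}{468} + 63373} = \frac{1}{\frac{29660903}{468}} = \frac{468}{29660903}$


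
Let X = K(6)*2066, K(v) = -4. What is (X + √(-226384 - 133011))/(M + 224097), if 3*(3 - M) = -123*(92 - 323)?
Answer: -8264/214629 + I*√359395/214629 ≈ -0.038504 + 0.0027932*I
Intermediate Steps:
M = -9468 (M = 3 - (-41)*(92 - 323) = 3 - (-41)*(-231) = 3 - ⅓*28413 = 3 - 9471 = -9468)
X = -8264 (X = -4*2066 = -8264)
(X + √(-226384 - 133011))/(M + 224097) = (-8264 + √(-226384 - 133011))/(-9468 + 224097) = (-8264 + √(-359395))/214629 = (-8264 + I*√359395)*(1/214629) = -8264/214629 + I*√359395/214629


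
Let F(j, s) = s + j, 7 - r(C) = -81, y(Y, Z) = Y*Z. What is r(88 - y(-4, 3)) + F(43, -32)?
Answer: 99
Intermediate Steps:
r(C) = 88 (r(C) = 7 - 1*(-81) = 7 + 81 = 88)
F(j, s) = j + s
r(88 - y(-4, 3)) + F(43, -32) = 88 + (43 - 32) = 88 + 11 = 99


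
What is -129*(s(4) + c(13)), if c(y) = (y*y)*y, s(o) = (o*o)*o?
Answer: -291669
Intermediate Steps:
s(o) = o³ (s(o) = o²*o = o³)
c(y) = y³ (c(y) = y²*y = y³)
-129*(s(4) + c(13)) = -129*(4³ + 13³) = -129*(64 + 2197) = -129*2261 = -291669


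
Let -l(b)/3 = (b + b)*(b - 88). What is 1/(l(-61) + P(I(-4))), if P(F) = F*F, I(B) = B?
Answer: -1/54518 ≈ -1.8343e-5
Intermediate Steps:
P(F) = F**2
l(b) = -6*b*(-88 + b) (l(b) = -3*(b + b)*(b - 88) = -3*2*b*(-88 + b) = -6*b*(-88 + b))
1/(l(-61) + P(I(-4))) = 1/(6*(-61)*(88 - 1*(-61)) + (-4)**2) = 1/(6*(-61)*(88 + 61) + 16) = 1/(6*(-61)*149 + 16) = 1/(-54534 + 16) = 1/(-54518) = -1/54518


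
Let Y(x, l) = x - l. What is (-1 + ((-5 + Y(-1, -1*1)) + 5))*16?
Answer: -16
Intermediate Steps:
(-1 + ((-5 + Y(-1, -1*1)) + 5))*16 = (-1 + ((-5 + (-1 - (-1))) + 5))*16 = (-1 + ((-5 + (-1 - 1*(-1))) + 5))*16 = (-1 + ((-5 + (-1 + 1)) + 5))*16 = (-1 + ((-5 + 0) + 5))*16 = (-1 + (-5 + 5))*16 = (-1 + 0)*16 = -1*16 = -16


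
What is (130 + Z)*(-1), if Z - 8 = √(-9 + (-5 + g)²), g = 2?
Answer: -138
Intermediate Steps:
Z = 8 (Z = 8 + √(-9 + (-5 + 2)²) = 8 + √(-9 + (-3)²) = 8 + √(-9 + 9) = 8 + √0 = 8 + 0 = 8)
(130 + Z)*(-1) = (130 + 8)*(-1) = 138*(-1) = -138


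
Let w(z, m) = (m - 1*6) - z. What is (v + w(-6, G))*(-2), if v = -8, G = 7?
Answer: 2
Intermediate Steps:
w(z, m) = -6 + m - z (w(z, m) = (m - 6) - z = (-6 + m) - z = -6 + m - z)
(v + w(-6, G))*(-2) = (-8 + (-6 + 7 - 1*(-6)))*(-2) = (-8 + (-6 + 7 + 6))*(-2) = (-8 + 7)*(-2) = -1*(-2) = 2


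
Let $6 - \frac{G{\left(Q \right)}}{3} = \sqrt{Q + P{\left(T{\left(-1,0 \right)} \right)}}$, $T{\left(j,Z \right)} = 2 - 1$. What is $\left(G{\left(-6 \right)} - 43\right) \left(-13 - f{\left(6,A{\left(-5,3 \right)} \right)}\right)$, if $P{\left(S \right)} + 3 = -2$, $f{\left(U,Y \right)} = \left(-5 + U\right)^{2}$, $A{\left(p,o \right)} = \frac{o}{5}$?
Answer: $350 + 42 i \sqrt{11} \approx 350.0 + 139.3 i$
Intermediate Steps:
$T{\left(j,Z \right)} = 1$ ($T{\left(j,Z \right)} = 2 - 1 = 1$)
$A{\left(p,o \right)} = \frac{o}{5}$ ($A{\left(p,o \right)} = o \frac{1}{5} = \frac{o}{5}$)
$P{\left(S \right)} = -5$ ($P{\left(S \right)} = -3 - 2 = -5$)
$G{\left(Q \right)} = 18 - 3 \sqrt{-5 + Q}$ ($G{\left(Q \right)} = 18 - 3 \sqrt{Q - 5} = 18 - 3 \sqrt{-5 + Q}$)
$\left(G{\left(-6 \right)} - 43\right) \left(-13 - f{\left(6,A{\left(-5,3 \right)} \right)}\right) = \left(\left(18 - 3 \sqrt{-5 - 6}\right) - 43\right) \left(-13 - \left(-5 + 6\right)^{2}\right) = \left(\left(18 - 3 \sqrt{-11}\right) - 43\right) \left(-13 - 1^{2}\right) = \left(\left(18 - 3 i \sqrt{11}\right) - 43\right) \left(-13 - 1\right) = \left(-25 - 3 i \sqrt{11}\right) \left(-14\right) = 350 + 42 i \sqrt{11}$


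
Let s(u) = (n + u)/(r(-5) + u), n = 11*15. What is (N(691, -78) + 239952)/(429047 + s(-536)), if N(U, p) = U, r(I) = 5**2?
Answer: 1351303/2409268 ≈ 0.56088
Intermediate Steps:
r(I) = 25
n = 165
s(u) = (165 + u)/(25 + u)
(N(691, -78) + 239952)/(429047 + s(-536)) = (691 + 239952)/(429047 + (165 - 536)/(25 - 536)) = 240643/(429047 - 371/(-511)) = 240643/(429047 - 1/511*(-371)) = 240643/(429047 + 53/73) = 240643/(31320484/73) = 240643*(73/31320484) = 1351303/2409268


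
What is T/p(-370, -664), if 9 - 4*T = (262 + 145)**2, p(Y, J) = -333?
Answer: 41410/333 ≈ 124.35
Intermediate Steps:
T = -41410 (T = 9/4 - (262 + 145)**2/4 = 9/4 - 1/4*407**2 = 9/4 - 1/4*165649 = 9/4 - 165649/4 = -41410)
T/p(-370, -664) = -41410/(-333) = -41410*(-1/333) = 41410/333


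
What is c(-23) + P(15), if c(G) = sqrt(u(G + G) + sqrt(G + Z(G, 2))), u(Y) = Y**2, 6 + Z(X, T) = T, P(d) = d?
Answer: 15 + sqrt(2116 + 3*I*sqrt(3)) ≈ 61.0 + 0.05648*I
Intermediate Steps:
Z(X, T) = -6 + T
c(G) = sqrt(sqrt(-4 + G) + 4*G**2) (c(G) = sqrt((G + G)**2 + sqrt(G + (-6 + 2))) = sqrt((2*G)**2 + sqrt(G - 4)) = sqrt(4*G**2 + sqrt(-4 + G)) = sqrt(sqrt(-4 + G) + 4*G**2))
c(-23) + P(15) = sqrt(sqrt(-4 - 23) + 4*(-23)**2) + 15 = sqrt(sqrt(-27) + 4*529) + 15 = sqrt(3*I*sqrt(3) + 2116) + 15 = sqrt(2116 + 3*I*sqrt(3)) + 15 = 15 + sqrt(2116 + 3*I*sqrt(3))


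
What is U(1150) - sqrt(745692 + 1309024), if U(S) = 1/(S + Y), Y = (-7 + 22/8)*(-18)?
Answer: 2/2453 - 2*sqrt(513679) ≈ -1433.4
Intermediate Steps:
Y = 153/2 (Y = (-7 + 22*(1/8))*(-18) = (-7 + 11/4)*(-18) = -17/4*(-18) = 153/2 ≈ 76.500)
U(S) = 1/(153/2 + S) (U(S) = 1/(S + 153/2) = 1/(153/2 + S))
U(1150) - sqrt(745692 + 1309024) = 2/(153 + 2*1150) - sqrt(745692 + 1309024) = 2/(153 + 2300) - sqrt(2054716) = 2/2453 - 2*sqrt(513679)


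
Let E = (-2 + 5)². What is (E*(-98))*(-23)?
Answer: 20286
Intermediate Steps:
E = 9 (E = 3² = 9)
(E*(-98))*(-23) = (9*(-98))*(-23) = -882*(-23) = 20286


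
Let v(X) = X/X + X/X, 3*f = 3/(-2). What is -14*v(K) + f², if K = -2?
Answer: -111/4 ≈ -27.750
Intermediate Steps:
f = -½ (f = (3/(-2))/3 = (3*(-½))/3 = (⅓)*(-3/2) = -½ ≈ -0.50000)
v(X) = 2 (v(X) = 1 + 1 = 2)
-14*v(K) + f² = -14*2 + (-½)² = -28 + ¼ = -111/4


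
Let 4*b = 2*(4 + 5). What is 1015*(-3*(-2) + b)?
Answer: 21315/2 ≈ 10658.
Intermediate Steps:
b = 9/2 (b = (2*(4 + 5))/4 = (2*9)/4 = (¼)*18 = 9/2 ≈ 4.5000)
1015*(-3*(-2) + b) = 1015*(-3*(-2) + 9/2) = 1015*(6 + 9/2) = 1015*(21/2) = 21315/2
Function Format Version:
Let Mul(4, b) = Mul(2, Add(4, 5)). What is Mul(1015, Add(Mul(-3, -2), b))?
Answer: Rational(21315, 2) ≈ 10658.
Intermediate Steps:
b = Rational(9, 2) (b = Mul(Rational(1, 4), Mul(2, Add(4, 5))) = Mul(Rational(1, 4), Mul(2, 9)) = Mul(Rational(1, 4), 18) = Rational(9, 2) ≈ 4.5000)
Mul(1015, Add(Mul(-3, -2), b)) = Mul(1015, Add(Mul(-3, -2), Rational(9, 2))) = Mul(1015, Add(6, Rational(9, 2))) = Mul(1015, Rational(21, 2)) = Rational(21315, 2)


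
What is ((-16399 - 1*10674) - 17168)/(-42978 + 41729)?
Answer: 44241/1249 ≈ 35.421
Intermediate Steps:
((-16399 - 1*10674) - 17168)/(-42978 + 41729) = ((-16399 - 10674) - 17168)/(-1249) = (-27073 - 17168)*(-1/1249) = -44241*(-1/1249) = 44241/1249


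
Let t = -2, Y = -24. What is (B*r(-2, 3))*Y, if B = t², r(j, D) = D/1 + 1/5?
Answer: -1536/5 ≈ -307.20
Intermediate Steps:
r(j, D) = ⅕ + D (r(j, D) = D*1 + 1*(⅕) = D + ⅕ = ⅕ + D)
B = 4 (B = (-2)² = 4)
(B*r(-2, 3))*Y = (4*(⅕ + 3))*(-24) = (4*(16/5))*(-24) = (64/5)*(-24) = -1536/5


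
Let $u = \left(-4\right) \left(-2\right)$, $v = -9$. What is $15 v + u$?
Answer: $-127$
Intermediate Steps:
$u = 8$
$15 v + u = 15 \left(-9\right) + 8 = -135 + 8 = -127$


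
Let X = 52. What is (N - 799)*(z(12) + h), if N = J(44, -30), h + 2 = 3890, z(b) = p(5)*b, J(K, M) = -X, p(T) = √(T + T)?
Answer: -3308688 - 10212*√10 ≈ -3.3410e+6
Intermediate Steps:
p(T) = √2*√T (p(T) = √(2*T) = √2*√T)
J(K, M) = -52 (J(K, M) = -1*52 = -52)
z(b) = b*√10 (z(b) = (√2*√5)*b = √10*b = b*√10)
h = 3888 (h = -2 + 3890 = 3888)
N = -52
(N - 799)*(z(12) + h) = (-52 - 799)*(12*√10 + 3888) = -851*(3888 + 12*√10) = -3308688 - 10212*√10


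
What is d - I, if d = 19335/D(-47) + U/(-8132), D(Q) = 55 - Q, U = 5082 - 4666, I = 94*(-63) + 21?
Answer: 420988071/69122 ≈ 6090.5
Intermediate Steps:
I = -5901 (I = -5922 + 21 = -5901)
U = 416
d = 13099149/69122 (d = 19335/(55 - 1*(-47)) + 416/(-8132) = 19335/(55 + 47) + 416*(-1/8132) = 19335/102 - 104/2033 = 19335*(1/102) - 104/2033 = 6445/34 - 104/2033 = 13099149/69122 ≈ 189.51)
d - I = 13099149/69122 - 1*(-5901) = 13099149/69122 + 5901 = 420988071/69122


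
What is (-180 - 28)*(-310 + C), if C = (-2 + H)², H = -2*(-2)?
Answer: 63648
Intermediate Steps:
H = 4
C = 4 (C = (-2 + 4)² = 2² = 4)
(-180 - 28)*(-310 + C) = (-180 - 28)*(-310 + 4) = -208*(-306) = 63648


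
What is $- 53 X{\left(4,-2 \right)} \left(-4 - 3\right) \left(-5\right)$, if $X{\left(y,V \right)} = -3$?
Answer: $5565$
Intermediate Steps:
$- 53 X{\left(4,-2 \right)} \left(-4 - 3\right) \left(-5\right) = \left(-53\right) \left(-3\right) \left(-4 - 3\right) \left(-5\right) = 159 \left(\left(-7\right) \left(-5\right)\right) = 159 \cdot 35 = 5565$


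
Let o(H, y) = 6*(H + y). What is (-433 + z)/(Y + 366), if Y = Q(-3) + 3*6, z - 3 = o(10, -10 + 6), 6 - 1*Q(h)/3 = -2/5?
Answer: -985/1008 ≈ -0.97718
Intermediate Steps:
Q(h) = 96/5 (Q(h) = 18 - (-6)/5 = 18 - 3*(-⅖) = 18 + 6/5 = 96/5)
o(H, y) = 6*H + 6*y
z = 39 (z = 3 + (6*10 + 6*(-10 + 6)) = 3 + (60 + 6*(-4)) = 3 + (60 - 24) = 3 + 36 = 39)
Y = 186/5 (Y = 96/5 + 3*6 = 96/5 + 18 = 186/5 ≈ 37.200)
(-433 + z)/(Y + 366) = (-433 + 39)/(186/5 + 366) = -394/2016/5 = -394*5/2016 = -985/1008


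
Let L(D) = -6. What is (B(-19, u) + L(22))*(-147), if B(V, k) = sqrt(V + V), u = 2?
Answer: 882 - 147*I*sqrt(38) ≈ 882.0 - 906.17*I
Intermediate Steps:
B(V, k) = sqrt(2)*sqrt(V) (B(V, k) = sqrt(2*V) = sqrt(2)*sqrt(V))
(B(-19, u) + L(22))*(-147) = (sqrt(2)*sqrt(-19) - 6)*(-147) = (sqrt(2)*(I*sqrt(19)) - 6)*(-147) = (I*sqrt(38) - 6)*(-147) = (-6 + I*sqrt(38))*(-147) = 882 - 147*I*sqrt(38)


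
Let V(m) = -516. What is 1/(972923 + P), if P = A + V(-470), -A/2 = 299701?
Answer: 1/373005 ≈ 2.6809e-6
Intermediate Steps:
A = -599402 (A = -2*299701 = -599402)
P = -599918 (P = -599402 - 516 = -599918)
1/(972923 + P) = 1/(972923 - 599918) = 1/373005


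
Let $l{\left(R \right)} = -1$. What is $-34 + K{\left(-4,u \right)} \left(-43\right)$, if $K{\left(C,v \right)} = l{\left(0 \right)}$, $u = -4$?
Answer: $9$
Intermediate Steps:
$K{\left(C,v \right)} = -1$
$-34 + K{\left(-4,u \right)} \left(-43\right) = -34 - -43 = -34 + 43 = 9$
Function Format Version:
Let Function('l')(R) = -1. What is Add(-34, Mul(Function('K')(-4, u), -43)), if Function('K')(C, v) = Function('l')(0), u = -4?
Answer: 9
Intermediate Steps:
Function('K')(C, v) = -1
Add(-34, Mul(Function('K')(-4, u), -43)) = Add(-34, Mul(-1, -43)) = Add(-34, 43) = 9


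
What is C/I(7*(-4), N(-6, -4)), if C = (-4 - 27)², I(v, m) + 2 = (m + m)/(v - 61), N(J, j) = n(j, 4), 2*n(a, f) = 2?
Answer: -85529/180 ≈ -475.16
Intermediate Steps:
n(a, f) = 1 (n(a, f) = (½)*2 = 1)
N(J, j) = 1
I(v, m) = -2 + 2*m/(-61 + v) (I(v, m) = -2 + (m + m)/(v - 61) = -2 + (2*m)/(-61 + v) = -2 + 2*m/(-61 + v))
C = 961 (C = (-31)² = 961)
C/I(7*(-4), N(-6, -4)) = 961/((2*(61 + 1 - 7*(-4))/(-61 + 7*(-4)))) = 961/((2*(61 + 1 - 1*(-28))/(-61 - 28))) = 961/((2*(61 + 1 + 28)/(-89))) = 961/((2*(-1/89)*90)) = 961/(-180/89) = 961*(-89/180) = -85529/180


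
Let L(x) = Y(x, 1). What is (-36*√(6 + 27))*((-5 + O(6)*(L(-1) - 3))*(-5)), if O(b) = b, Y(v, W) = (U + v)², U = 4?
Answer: 5580*√33 ≈ 32055.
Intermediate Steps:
Y(v, W) = (4 + v)²
L(x) = (4 + x)²
(-36*√(6 + 27))*((-5 + O(6)*(L(-1) - 3))*(-5)) = (-36*√(6 + 27))*((-5 + 6*((4 - 1)² - 3))*(-5)) = (-36*√33)*((-5 + 6*(3² - 3))*(-5)) = (-36*√33)*((-5 + 6*(9 - 3))*(-5)) = (-36*√33)*((-5 + 6*6)*(-5)) = (-36*√33)*((-5 + 36)*(-5)) = (-36*√33)*(31*(-5)) = -36*√33*(-155) = 5580*√33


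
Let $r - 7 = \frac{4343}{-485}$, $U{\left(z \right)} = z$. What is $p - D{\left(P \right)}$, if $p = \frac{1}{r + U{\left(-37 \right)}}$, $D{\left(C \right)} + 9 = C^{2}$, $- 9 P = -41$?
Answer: $- \frac{18025421}{1530333} \approx -11.779$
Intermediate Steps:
$P = \frac{41}{9}$ ($P = \left(- \frac{1}{9}\right) \left(-41\right) = \frac{41}{9} \approx 4.5556$)
$D{\left(C \right)} = -9 + C^{2}$
$r = - \frac{948}{485}$ ($r = 7 + \frac{4343}{-485} = 7 + 4343 \left(- \frac{1}{485}\right) = 7 - \frac{4343}{485} = - \frac{948}{485} \approx -1.9546$)
$p = - \frac{485}{18893}$ ($p = \frac{1}{- \frac{948}{485} - 37} = \frac{1}{- \frac{18893}{485}} = - \frac{485}{18893} \approx -0.025671$)
$p - D{\left(P \right)} = - \frac{485}{18893} - \left(-9 + \left(\frac{41}{9}\right)^{2}\right) = - \frac{485}{18893} - \left(-9 + \frac{1681}{81}\right) = - \frac{485}{18893} - \frac{952}{81} = - \frac{18025421}{1530333}$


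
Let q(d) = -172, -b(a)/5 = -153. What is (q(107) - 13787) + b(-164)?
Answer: -13194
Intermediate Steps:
b(a) = 765 (b(a) = -5*(-153) = 765)
(q(107) - 13787) + b(-164) = (-172 - 13787) + 765 = -13959 + 765 = -13194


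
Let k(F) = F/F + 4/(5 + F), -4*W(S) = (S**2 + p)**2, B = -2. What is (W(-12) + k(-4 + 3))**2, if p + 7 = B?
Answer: 331859089/16 ≈ 2.0741e+7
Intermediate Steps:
p = -9 (p = -7 - 2 = -9)
W(S) = -(-9 + S**2)**2/4 (W(S) = -(S**2 - 9)**2/4 = -(-9 + S**2)**2/4)
k(F) = 1 + 4/(5 + F)
(W(-12) + k(-4 + 3))**2 = (-(-9 + (-12)**2)**2/4 + (9 + (-4 + 3))/(5 + (-4 + 3)))**2 = (-(-9 + 144)**2/4 + (9 - 1)/(5 - 1))**2 = (-1/4*135**2 + 8/4)**2 = (-1/4*18225 + (1/4)*8)**2 = (-18225/4 + 2)**2 = (-18217/4)**2 = 331859089/16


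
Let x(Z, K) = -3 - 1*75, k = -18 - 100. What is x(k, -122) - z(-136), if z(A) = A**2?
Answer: -18574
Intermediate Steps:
k = -118
x(Z, K) = -78 (x(Z, K) = -3 - 75 = -78)
x(k, -122) - z(-136) = -78 - 1*(-136)**2 = -78 - 1*18496 = -78 - 18496 = -18574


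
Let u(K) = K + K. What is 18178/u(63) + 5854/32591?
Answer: 296588401/2053233 ≈ 144.45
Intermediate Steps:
u(K) = 2*K
18178/u(63) + 5854/32591 = 18178/((2*63)) + 5854/32591 = 18178/126 + 5854*(1/32591) = 18178*(1/126) + 5854/32591 = 9089/63 + 5854/32591 = 296588401/2053233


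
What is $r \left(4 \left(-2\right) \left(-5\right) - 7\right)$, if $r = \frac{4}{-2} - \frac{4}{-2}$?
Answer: $0$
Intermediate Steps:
$r = 0$ ($r = 4 \left(- \frac{1}{2}\right) - -2 = -2 + 2 = 0$)
$r \left(4 \left(-2\right) \left(-5\right) - 7\right) = 0 \left(4 \left(-2\right) \left(-5\right) - 7\right) = 0 \left(\left(-8\right) \left(-5\right) - 7\right) = 0 \left(40 - 7\right) = 0 \cdot 33 = 0$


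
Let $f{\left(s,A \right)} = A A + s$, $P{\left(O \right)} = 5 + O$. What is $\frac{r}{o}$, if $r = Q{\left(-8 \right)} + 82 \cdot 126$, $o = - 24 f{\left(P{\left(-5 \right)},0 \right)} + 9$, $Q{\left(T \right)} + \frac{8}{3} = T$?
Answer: $\frac{30964}{27} \approx 1146.8$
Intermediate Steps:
$f{\left(s,A \right)} = s + A^{2}$ ($f{\left(s,A \right)} = A^{2} + s = s + A^{2}$)
$Q{\left(T \right)} = - \frac{8}{3} + T$
$o = 9$ ($o = - 24 \left(\left(5 - 5\right) + 0^{2}\right) + 9 = - 24 \left(0 + 0\right) + 9 = \left(-24\right) 0 + 9 = 0 + 9 = 9$)
$r = \frac{30964}{3}$ ($r = \left(- \frac{8}{3} - 8\right) + 82 \cdot 126 = - \frac{32}{3} + 10332 = \frac{30964}{3} \approx 10321.0$)
$\frac{r}{o} = \frac{30964}{3 \cdot 9} = \frac{30964}{3} \cdot \frac{1}{9} = \frac{30964}{27}$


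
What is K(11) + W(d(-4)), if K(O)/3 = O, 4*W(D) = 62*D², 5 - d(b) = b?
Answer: 2577/2 ≈ 1288.5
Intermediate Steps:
d(b) = 5 - b
W(D) = 31*D²/2 (W(D) = (62*D²)/4 = 31*D²/2)
K(O) = 3*O
K(11) + W(d(-4)) = 3*11 + 31*(5 - 1*(-4))²/2 = 33 + 31*(5 + 4)²/2 = 33 + (31/2)*9² = 33 + (31/2)*81 = 33 + 2511/2 = 2577/2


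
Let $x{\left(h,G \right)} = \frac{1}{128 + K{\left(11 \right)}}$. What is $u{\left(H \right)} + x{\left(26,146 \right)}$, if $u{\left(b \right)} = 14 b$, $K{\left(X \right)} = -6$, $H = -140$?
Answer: $- \frac{239119}{122} \approx -1960.0$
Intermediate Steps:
$x{\left(h,G \right)} = \frac{1}{122}$ ($x{\left(h,G \right)} = \frac{1}{128 - 6} = \frac{1}{122}$)
$u{\left(H \right)} + x{\left(26,146 \right)} = 14 \left(-140\right) + \frac{1}{122} = -1960 + \frac{1}{122} = - \frac{239119}{122}$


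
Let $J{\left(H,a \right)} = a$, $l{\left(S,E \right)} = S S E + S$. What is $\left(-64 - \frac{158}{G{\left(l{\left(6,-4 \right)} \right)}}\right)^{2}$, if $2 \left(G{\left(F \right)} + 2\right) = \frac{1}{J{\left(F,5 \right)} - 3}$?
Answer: $\frac{33856}{49} \approx 690.94$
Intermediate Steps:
$l{\left(S,E \right)} = S + E S^{2}$ ($l{\left(S,E \right)} = S^{2} E + S = E S^{2} + S = S + E S^{2}$)
$G{\left(F \right)} = - \frac{7}{4}$ ($G{\left(F \right)} = -2 + \frac{1}{2 \left(5 - 3\right)} = -2 + \frac{1}{2 \cdot 2} = -2 + \frac{1}{2} \cdot \frac{1}{2} = -2 + \frac{1}{4} = - \frac{7}{4}$)
$\left(-64 - \frac{158}{G{\left(l{\left(6,-4 \right)} \right)}}\right)^{2} = \left(-64 - \frac{158}{- \frac{7}{4}}\right)^{2} = \left(-64 - - \frac{632}{7}\right)^{2} = \left(-64 + \frac{632}{7}\right)^{2} = \left(\frac{184}{7}\right)^{2} = \frac{33856}{49}$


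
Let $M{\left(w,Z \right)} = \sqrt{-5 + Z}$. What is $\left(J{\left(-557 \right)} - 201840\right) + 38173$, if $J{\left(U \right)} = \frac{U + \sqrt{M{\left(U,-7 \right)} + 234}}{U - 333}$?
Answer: $- \frac{145663073}{890} - \frac{\sqrt{234 + 2 i \sqrt{3}}}{890} \approx -1.6367 \cdot 10^{5} - 0.00012722 i$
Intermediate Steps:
$J{\left(U \right)} = \frac{U + \sqrt{234 + 2 i \sqrt{3}}}{-333 + U}$ ($J{\left(U \right)} = \frac{U + \sqrt{\sqrt{-5 - 7} + 234}}{U - 333} = \frac{U + \sqrt{\sqrt{-12} + 234}}{-333 + U} = \frac{U + \sqrt{2 i \sqrt{3} + 234}}{-333 + U} = \frac{U + \sqrt{234 + 2 i \sqrt{3}}}{-333 + U}$)
$\left(J{\left(-557 \right)} - 201840\right) + 38173 = \left(\frac{-557 + \sqrt{234 + 2 i \sqrt{3}}}{-333 - 557} - 201840\right) + 38173 = \left(\frac{-557 + \sqrt{234 + 2 i \sqrt{3}}}{-890} - 201840\right) + 38173 = \left(- \frac{-557 + \sqrt{234 + 2 i \sqrt{3}}}{890} - 201840\right) + 38173 = \left(\left(\frac{557}{890} - \frac{\sqrt{234 + 2 i \sqrt{3}}}{890}\right) - 201840\right) + 38173 = \left(- \frac{179637043}{890} - \frac{\sqrt{234 + 2 i \sqrt{3}}}{890}\right) + 38173 = - \frac{145663073}{890} - \frac{\sqrt{234 + 2 i \sqrt{3}}}{890}$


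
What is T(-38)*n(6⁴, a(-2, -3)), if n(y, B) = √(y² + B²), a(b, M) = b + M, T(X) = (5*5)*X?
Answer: -950*√1679641 ≈ -1.2312e+6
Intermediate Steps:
T(X) = 25*X
a(b, M) = M + b
n(y, B) = √(B² + y²)
T(-38)*n(6⁴, a(-2, -3)) = (25*(-38))*√((-3 - 2)² + (6⁴)²) = -950*√((-5)² + 1296²) = -950*√(25 + 1679616) = -950*√1679641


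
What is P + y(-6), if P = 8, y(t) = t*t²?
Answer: -208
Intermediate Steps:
y(t) = t³
P + y(-6) = 8 + (-6)³ = 8 - 216 = -208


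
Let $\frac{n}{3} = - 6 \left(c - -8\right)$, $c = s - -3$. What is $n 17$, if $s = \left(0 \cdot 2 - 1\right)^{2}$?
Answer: $-3672$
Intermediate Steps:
$s = 1$ ($s = \left(0 - 1\right)^{2} = \left(-1\right)^{2} = 1$)
$c = 4$ ($c = 1 - -3 = 1 + 3 = 4$)
$n = -216$ ($n = 3 \left(- 6 \left(4 - -8\right)\right) = 3 \left(- 6 \left(4 + 8\right)\right) = 3 \left(\left(-6\right) 12\right) = 3 \left(-72\right) = -216$)
$n 17 = \left(-216\right) 17 = -3672$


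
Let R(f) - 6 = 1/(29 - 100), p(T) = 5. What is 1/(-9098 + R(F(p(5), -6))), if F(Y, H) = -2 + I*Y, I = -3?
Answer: -71/645533 ≈ -0.00010999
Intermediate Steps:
F(Y, H) = -2 - 3*Y
R(f) = 425/71 (R(f) = 6 + 1/(29 - 100) = 6 + 1/(-71) = 6 - 1/71 = 425/71)
1/(-9098 + R(F(p(5), -6))) = 1/(-9098 + 425/71) = 1/(-645533/71) = -71/645533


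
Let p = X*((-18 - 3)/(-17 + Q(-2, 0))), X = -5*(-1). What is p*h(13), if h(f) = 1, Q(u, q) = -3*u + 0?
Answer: 105/11 ≈ 9.5455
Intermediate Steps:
Q(u, q) = -3*u
X = 5
p = 105/11 (p = 5*((-18 - 3)/(-17 - 3*(-2))) = 5*(-21/(-17 + 6)) = 5*(-21/(-11)) = 5*(-21*(-1/11)) = 5*(21/11) = 105/11 ≈ 9.5455)
p*h(13) = (105/11)*1 = 105/11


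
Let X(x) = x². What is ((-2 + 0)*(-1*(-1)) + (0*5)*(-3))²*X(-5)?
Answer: 100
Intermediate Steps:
((-2 + 0)*(-1*(-1)) + (0*5)*(-3))²*X(-5) = ((-2 + 0)*(-1*(-1)) + (0*5)*(-3))²*(-5)² = (-2*1 + 0*(-3))²*25 = (-2 + 0)²*25 = (-2)²*25 = 4*25 = 100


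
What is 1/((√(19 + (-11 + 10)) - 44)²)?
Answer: (44 - 3*√2)⁻² ≈ 0.00063265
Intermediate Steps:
1/((√(19 + (-11 + 10)) - 44)²) = 1/((√(19 - 1) - 44)²) = 1/((√18 - 44)²) = 1/((3*√2 - 44)²) = 1/((-44 + 3*√2)²) = (-44 + 3*√2)⁻²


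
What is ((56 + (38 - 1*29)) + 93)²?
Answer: 24964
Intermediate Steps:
((56 + (38 - 1*29)) + 93)² = ((56 + (38 - 29)) + 93)² = ((56 + 9) + 93)² = (65 + 93)² = 158² = 24964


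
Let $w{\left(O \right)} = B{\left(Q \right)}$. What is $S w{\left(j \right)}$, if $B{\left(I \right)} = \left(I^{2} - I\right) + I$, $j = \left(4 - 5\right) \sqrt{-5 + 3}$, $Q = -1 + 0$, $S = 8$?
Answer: $8$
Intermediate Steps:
$Q = -1$
$j = - i \sqrt{2}$ ($j = - \sqrt{-2} = - i \sqrt{2} \approx - 1.4142 i$)
$B{\left(I \right)} = I^{2}$
$w{\left(O \right)} = 1$ ($w{\left(O \right)} = \left(-1\right)^{2} = 1$)
$S w{\left(j \right)} = 8 \cdot 1 = 8$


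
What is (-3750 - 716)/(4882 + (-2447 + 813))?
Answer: -11/8 ≈ -1.3750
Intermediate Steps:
(-3750 - 716)/(4882 + (-2447 + 813)) = -4466/(4882 - 1634) = -4466/3248 = -4466*1/3248 = -11/8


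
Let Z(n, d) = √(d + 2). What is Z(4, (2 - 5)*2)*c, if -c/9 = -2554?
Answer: 45972*I ≈ 45972.0*I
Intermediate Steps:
Z(n, d) = √(2 + d)
c = 22986 (c = -9*(-2554) = 22986)
Z(4, (2 - 5)*2)*c = √(2 + (2 - 5)*2)*22986 = √(2 - 3*2)*22986 = √(2 - 6)*22986 = √(-4)*22986 = (2*I)*22986 = 45972*I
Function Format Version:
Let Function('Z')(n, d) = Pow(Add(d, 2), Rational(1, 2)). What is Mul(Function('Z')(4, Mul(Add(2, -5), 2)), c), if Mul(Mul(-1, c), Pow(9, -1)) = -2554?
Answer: Mul(45972, I) ≈ Mul(45972., I)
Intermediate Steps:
Function('Z')(n, d) = Pow(Add(2, d), Rational(1, 2))
c = 22986 (c = Mul(-9, -2554) = 22986)
Mul(Function('Z')(4, Mul(Add(2, -5), 2)), c) = Mul(Pow(Add(2, Mul(Add(2, -5), 2)), Rational(1, 2)), 22986) = Mul(Pow(Add(2, Mul(-3, 2)), Rational(1, 2)), 22986) = Mul(Pow(Add(2, -6), Rational(1, 2)), 22986) = Mul(Pow(-4, Rational(1, 2)), 22986) = Mul(Mul(2, I), 22986) = Mul(45972, I)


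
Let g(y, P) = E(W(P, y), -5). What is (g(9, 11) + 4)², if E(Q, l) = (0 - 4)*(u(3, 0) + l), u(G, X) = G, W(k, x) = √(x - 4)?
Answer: 144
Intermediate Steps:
W(k, x) = √(-4 + x)
E(Q, l) = -12 - 4*l (E(Q, l) = (0 - 4)*(3 + l) = -4*(3 + l) = -12 - 4*l)
g(y, P) = 8 (g(y, P) = -12 - 4*(-5) = -12 + 20 = 8)
(g(9, 11) + 4)² = (8 + 4)² = 12² = 144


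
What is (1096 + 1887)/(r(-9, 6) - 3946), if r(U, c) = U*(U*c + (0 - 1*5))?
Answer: -2983/3415 ≈ -0.87350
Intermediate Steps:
r(U, c) = U*(-5 + U*c) (r(U, c) = U*(U*c + (0 - 5)) = U*(U*c - 5) = U*(-5 + U*c))
(1096 + 1887)/(r(-9, 6) - 3946) = (1096 + 1887)/(-9*(-5 - 9*6) - 3946) = 2983/(-9*(-5 - 54) - 3946) = 2983/(-9*(-59) - 3946) = 2983/(531 - 3946) = 2983/(-3415) = 2983*(-1/3415) = -2983/3415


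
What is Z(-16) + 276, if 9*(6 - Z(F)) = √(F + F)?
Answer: 282 - 4*I*√2/9 ≈ 282.0 - 0.62854*I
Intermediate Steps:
Z(F) = 6 - √2*√F/9 (Z(F) = 6 - √(F + F)/9 = 6 - √2*√F/9)
Z(-16) + 276 = (6 - √2*√(-16)/9) + 276 = (6 - √2*4*I/9) + 276 = (6 - 4*I*√2/9) + 276 = 282 - 4*I*√2/9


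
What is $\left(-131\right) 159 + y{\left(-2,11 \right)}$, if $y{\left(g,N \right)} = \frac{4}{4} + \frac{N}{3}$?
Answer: $- \frac{62473}{3} \approx -20824.0$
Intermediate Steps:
$y{\left(g,N \right)} = 1 + \frac{N}{3}$ ($y{\left(g,N \right)} = 4 \cdot \frac{1}{4} + N \frac{1}{3} = 1 + \frac{N}{3}$)
$\left(-131\right) 159 + y{\left(-2,11 \right)} = \left(-131\right) 159 + \left(1 + \frac{1}{3} \cdot 11\right) = -20829 + \left(1 + \frac{11}{3}\right) = -20829 + \frac{14}{3} = - \frac{62473}{3}$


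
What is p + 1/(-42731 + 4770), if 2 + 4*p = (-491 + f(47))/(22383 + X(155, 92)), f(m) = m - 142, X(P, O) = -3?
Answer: -860734513/1699134360 ≈ -0.50657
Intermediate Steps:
f(m) = -142 + m
p = -22673/44760 (p = -½ + ((-491 + (-142 + 47))/(22383 - 3))/4 = -½ + ((-491 - 95)/22380)/4 = -½ + (-586*1/22380)/4 = -½ + (¼)*(-293/11190) = -½ - 293/44760 = -22673/44760 ≈ -0.50655)
p + 1/(-42731 + 4770) = -22673/44760 + 1/(-42731 + 4770) = -22673/44760 + 1/(-37961) = -22673/44760 - 1/37961 = -860734513/1699134360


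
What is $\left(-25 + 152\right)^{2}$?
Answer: $16129$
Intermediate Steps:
$\left(-25 + 152\right)^{2} = 127^{2} = 16129$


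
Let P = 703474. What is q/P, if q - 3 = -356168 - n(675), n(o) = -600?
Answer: -355565/703474 ≈ -0.50544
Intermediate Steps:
q = -355565 (q = 3 + (-356168 - 1*(-600)) = 3 + (-356168 + 600) = 3 - 355568 = -355565)
q/P = -355565/703474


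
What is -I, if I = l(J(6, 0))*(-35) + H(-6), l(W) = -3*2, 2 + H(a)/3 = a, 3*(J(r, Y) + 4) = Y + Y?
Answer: -186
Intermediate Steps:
J(r, Y) = -4 + 2*Y/3 (J(r, Y) = -4 + (Y + Y)/3 = -4 + (2*Y)/3 = -4 + 2*Y/3)
H(a) = -6 + 3*a
l(W) = -6
I = 186 (I = -6*(-35) + (-6 + 3*(-6)) = 210 + (-6 - 18) = 210 - 24 = 186)
-I = -1*186 = -186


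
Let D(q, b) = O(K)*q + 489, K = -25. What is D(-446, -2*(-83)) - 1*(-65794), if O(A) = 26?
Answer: 54687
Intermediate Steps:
D(q, b) = 489 + 26*q (D(q, b) = 26*q + 489 = 489 + 26*q)
D(-446, -2*(-83)) - 1*(-65794) = (489 + 26*(-446)) - 1*(-65794) = (489 - 11596) + 65794 = -11107 + 65794 = 54687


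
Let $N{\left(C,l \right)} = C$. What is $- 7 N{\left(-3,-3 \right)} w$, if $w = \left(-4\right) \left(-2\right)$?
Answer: $168$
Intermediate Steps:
$w = 8$
$- 7 N{\left(-3,-3 \right)} w = \left(-7\right) \left(-3\right) 8 = 21 \cdot 8 = 168$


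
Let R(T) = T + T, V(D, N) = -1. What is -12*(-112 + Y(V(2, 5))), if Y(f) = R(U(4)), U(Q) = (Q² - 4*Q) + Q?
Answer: 1248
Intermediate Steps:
U(Q) = Q² - 3*Q
R(T) = 2*T
Y(f) = 8 (Y(f) = 2*(4*(-3 + 4)) = 2*(4*1) = 2*4 = 8)
-12*(-112 + Y(V(2, 5))) = -12*(-112 + 8) = -12*(-104) = 1248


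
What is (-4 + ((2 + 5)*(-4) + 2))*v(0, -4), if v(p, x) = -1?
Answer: 30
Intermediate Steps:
(-4 + ((2 + 5)*(-4) + 2))*v(0, -4) = (-4 + ((2 + 5)*(-4) + 2))*(-1) = (-4 + (7*(-4) + 2))*(-1) = (-4 + (-28 + 2))*(-1) = (-4 - 26)*(-1) = -30*(-1) = 30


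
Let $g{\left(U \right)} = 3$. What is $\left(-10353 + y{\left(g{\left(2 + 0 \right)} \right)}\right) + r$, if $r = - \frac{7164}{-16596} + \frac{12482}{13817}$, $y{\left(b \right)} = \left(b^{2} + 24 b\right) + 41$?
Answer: $- \frac{65159252362}{6369637} \approx -10230.0$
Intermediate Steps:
$y{\left(b \right)} = 41 + b^{2} + 24 b$
$r = \frac{8503785}{6369637}$ ($r = \left(-7164\right) \left(- \frac{1}{16596}\right) + 12482 \cdot \frac{1}{13817} = \frac{199}{461} + \frac{12482}{13817} = \frac{8503785}{6369637} \approx 1.3351$)
$\left(-10353 + y{\left(g{\left(2 + 0 \right)} \right)}\right) + r = \left(-10353 + \left(41 + 3^{2} + 24 \cdot 3\right)\right) + \frac{8503785}{6369637} = \left(-10353 + \left(41 + 9 + 72\right)\right) + \frac{8503785}{6369637} = \left(-10353 + 122\right) + \frac{8503785}{6369637} = -10231 + \frac{8503785}{6369637} = - \frac{65159252362}{6369637}$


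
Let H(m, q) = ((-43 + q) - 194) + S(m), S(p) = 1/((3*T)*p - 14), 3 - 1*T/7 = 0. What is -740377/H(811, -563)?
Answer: 37817716783/40863199 ≈ 925.47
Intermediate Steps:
T = 21 (T = 21 - 7*0 = 21 + 0 = 21)
S(p) = 1/(-14 + 63*p) (S(p) = 1/((3*21)*p - 14) = 1/(63*p - 14) = 1/(-14 + 63*p))
H(m, q) = -237 + q + 1/(7*(-2 + 9*m)) (H(m, q) = ((-43 + q) - 194) + 1/(7*(-2 + 9*m)) = (-237 + q) + 1/(7*(-2 + 9*m)) = -237 + q + 1/(7*(-2 + 9*m)))
-740377/H(811, -563) = -740377/(-237 - 563 + 1/(-14 + 63*811)) = -740377/(-237 - 563 + 1/(-14 + 51093)) = -740377/(-237 - 563 + 1/51079) = -740377/(-40863199/51079) = -740377*(-51079/40863199) = 37817716783/40863199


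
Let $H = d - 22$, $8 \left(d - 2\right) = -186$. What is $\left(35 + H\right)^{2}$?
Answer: $\frac{1089}{16} \approx 68.063$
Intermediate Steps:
$d = - \frac{85}{4}$ ($d = 2 + \frac{1}{8} \left(-186\right) = 2 - \frac{93}{4} = - \frac{85}{4} \approx -21.25$)
$H = - \frac{173}{4}$ ($H = - \frac{85}{4} - 22 = - \frac{173}{4} \approx -43.25$)
$\left(35 + H\right)^{2} = \left(35 - \frac{173}{4}\right)^{2} = \left(- \frac{33}{4}\right)^{2} = \frac{1089}{16}$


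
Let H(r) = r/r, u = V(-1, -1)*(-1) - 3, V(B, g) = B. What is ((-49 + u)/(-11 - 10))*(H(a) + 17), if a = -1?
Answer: 306/7 ≈ 43.714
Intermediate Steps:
u = -2 (u = -1*(-1) - 3 = 1 - 3 = -2)
H(r) = 1
((-49 + u)/(-11 - 10))*(H(a) + 17) = ((-49 - 2)/(-11 - 10))*(1 + 17) = -51/(-21)*18 = -51*(-1/21)*18 = (17/7)*18 = 306/7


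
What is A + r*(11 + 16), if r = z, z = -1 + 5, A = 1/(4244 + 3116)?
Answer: 794881/7360 ≈ 108.00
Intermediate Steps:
A = 1/7360 ≈ 0.00013587
z = 4
r = 4
A + r*(11 + 16) = 1/7360 + 4*(11 + 16) = 1/7360 + 4*27 = 1/7360 + 108 = 794881/7360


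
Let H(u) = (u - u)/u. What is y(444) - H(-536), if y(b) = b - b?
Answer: 0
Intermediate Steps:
y(b) = 0
H(u) = 0 (H(u) = 0/u = 0)
y(444) - H(-536) = 0 - 1*0 = 0 + 0 = 0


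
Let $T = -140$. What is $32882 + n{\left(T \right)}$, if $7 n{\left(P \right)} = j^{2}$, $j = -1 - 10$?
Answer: $\frac{230295}{7} \approx 32899.0$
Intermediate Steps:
$j = -11$ ($j = -1 - 10 = -11$)
$n{\left(P \right)} = \frac{121}{7}$ ($n{\left(P \right)} = \frac{\left(-11\right)^{2}}{7} = \frac{1}{7} \cdot 121 = \frac{121}{7}$)
$32882 + n{\left(T \right)} = 32882 + \frac{121}{7} = \frac{230295}{7}$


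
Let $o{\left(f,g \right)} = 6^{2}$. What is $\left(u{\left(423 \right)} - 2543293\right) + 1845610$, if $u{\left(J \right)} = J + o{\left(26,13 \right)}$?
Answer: $-697224$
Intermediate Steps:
$o{\left(f,g \right)} = 36$
$u{\left(J \right)} = 36 + J$ ($u{\left(J \right)} = J + 36 = 36 + J$)
$\left(u{\left(423 \right)} - 2543293\right) + 1845610 = \left(\left(36 + 423\right) - 2543293\right) + 1845610 = \left(459 - 2543293\right) + 1845610 = -2542834 + 1845610 = -697224$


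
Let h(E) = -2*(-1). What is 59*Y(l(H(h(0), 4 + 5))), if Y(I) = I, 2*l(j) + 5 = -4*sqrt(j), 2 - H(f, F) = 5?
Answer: -295/2 - 118*I*sqrt(3) ≈ -147.5 - 204.38*I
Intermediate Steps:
h(E) = 2
H(f, F) = -3 (H(f, F) = 2 - 1*5 = 2 - 5 = -3)
l(j) = -5/2 - 2*sqrt(j) (l(j) = -5/2 + (-4*sqrt(j))/2 = -5/2 - 2*sqrt(j))
59*Y(l(H(h(0), 4 + 5))) = 59*(-5/2 - 2*I*sqrt(3)) = -295/2 - 118*I*sqrt(3)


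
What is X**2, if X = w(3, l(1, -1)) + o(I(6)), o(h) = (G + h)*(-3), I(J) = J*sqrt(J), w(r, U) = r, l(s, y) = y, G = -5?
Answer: 2268 - 648*sqrt(6) ≈ 680.73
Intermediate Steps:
I(J) = J**(3/2)
o(h) = 15 - 3*h (o(h) = (-5 + h)*(-3) = 15 - 3*h)
X = 18 - 18*sqrt(6) (X = 3 + (15 - 18*sqrt(6)) = 18 - 18*sqrt(6) ≈ -26.091)
X**2 = (18 - 18*sqrt(6))**2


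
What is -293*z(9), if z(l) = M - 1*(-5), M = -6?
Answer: 293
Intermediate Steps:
z(l) = -1 (z(l) = -6 - 1*(-5) = -6 + 5 = -1)
-293*z(9) = -293*(-1) = 293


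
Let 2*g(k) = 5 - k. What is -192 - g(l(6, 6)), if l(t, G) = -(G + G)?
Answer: -401/2 ≈ -200.50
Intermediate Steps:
l(t, G) = -2*G
g(k) = 5/2 - k/2 (g(k) = (5 - k)/2 = 5/2 - k/2)
-192 - g(l(6, 6)) = -192 - (5/2 - (-1)*6) = -192 - (5/2 - 1/2*(-12)) = -192 - (5/2 + 6) = -192 - 1*17/2 = -192 - 17/2 = -401/2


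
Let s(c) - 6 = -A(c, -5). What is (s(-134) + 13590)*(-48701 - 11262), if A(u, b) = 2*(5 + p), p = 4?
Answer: -814177614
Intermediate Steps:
A(u, b) = 18 (A(u, b) = 2*(5 + 4) = 2*9 = 18)
s(c) = -12 (s(c) = 6 - 1*18 = 6 - 18 = -12)
(s(-134) + 13590)*(-48701 - 11262) = (-12 + 13590)*(-48701 - 11262) = 13578*(-59963) = -814177614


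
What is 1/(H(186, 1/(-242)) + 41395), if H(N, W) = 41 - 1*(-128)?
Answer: 1/41564 ≈ 2.4059e-5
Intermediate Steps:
H(N, W) = 169 (H(N, W) = 41 + 128 = 169)
1/(H(186, 1/(-242)) + 41395) = 1/(169 + 41395) = 1/41564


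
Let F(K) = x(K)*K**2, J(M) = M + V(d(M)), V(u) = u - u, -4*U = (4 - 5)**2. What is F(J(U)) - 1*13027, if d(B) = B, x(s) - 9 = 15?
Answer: -26051/2 ≈ -13026.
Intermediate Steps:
x(s) = 24 (x(s) = 9 + 15 = 24)
U = -1/4 (U = -(4 - 5)**2/4 = -1/4*(-1)**2 = -1/4*1 = -1/4 ≈ -0.25000)
V(u) = 0
J(M) = M (J(M) = M + 0 = M)
F(K) = 24*K**2
F(J(U)) - 1*13027 = 24*(-1/4)**2 - 1*13027 = 24*(1/16) - 13027 = 3/2 - 13027 = -26051/2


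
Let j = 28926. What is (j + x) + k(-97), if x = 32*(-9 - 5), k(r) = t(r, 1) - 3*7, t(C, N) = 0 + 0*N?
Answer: 28457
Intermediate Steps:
t(C, N) = 0 (t(C, N) = 0 + 0 = 0)
k(r) = -21 (k(r) = 0 - 3*7 = 0 - 21 = -21)
x = -448 (x = 32*(-14) = -448)
(j + x) + k(-97) = (28926 - 448) - 21 = 28478 - 21 = 28457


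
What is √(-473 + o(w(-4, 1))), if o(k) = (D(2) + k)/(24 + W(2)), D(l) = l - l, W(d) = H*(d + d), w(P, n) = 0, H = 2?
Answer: I*√473 ≈ 21.749*I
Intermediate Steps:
W(d) = 4*d (W(d) = 2*(d + d) = 2*(2*d) = 4*d)
D(l) = 0
o(k) = k/32 (o(k) = (0 + k)/(24 + 4*2) = k/(24 + 8) = k/32)
√(-473 + o(w(-4, 1))) = √(-473 + (1/32)*0) = √(-473 + 0) = √(-473) = I*√473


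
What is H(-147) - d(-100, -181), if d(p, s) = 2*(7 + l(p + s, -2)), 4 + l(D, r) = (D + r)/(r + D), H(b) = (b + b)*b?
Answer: 43210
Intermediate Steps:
H(b) = 2*b² (H(b) = (2*b)*b = 2*b²)
l(D, r) = -3 (l(D, r) = -4 + (D + r)/(r + D) = -4 + (D + r)/(D + r) = -4 + 1 = -3)
d(p, s) = 8 (d(p, s) = 2*(7 - 3) = 2*4 = 8)
H(-147) - d(-100, -181) = 2*(-147)² - 1*8 = 2*21609 - 8 = 43218 - 8 = 43210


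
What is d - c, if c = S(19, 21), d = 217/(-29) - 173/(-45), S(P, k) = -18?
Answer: 18742/1305 ≈ 14.362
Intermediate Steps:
d = -4748/1305 (d = 217*(-1/29) - 173*(-1/45) = -217/29 + 173/45 = -4748/1305 ≈ -3.6383)
c = -18
d - c = -4748/1305 - 1*(-18) = -4748/1305 + 18 = 18742/1305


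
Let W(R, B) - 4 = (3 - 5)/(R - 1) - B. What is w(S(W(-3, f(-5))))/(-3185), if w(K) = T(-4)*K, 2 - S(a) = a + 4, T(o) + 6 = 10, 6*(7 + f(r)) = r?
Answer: 172/9555 ≈ 0.018001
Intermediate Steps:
f(r) = -7 + r/6
W(R, B) = 4 - B - 2/(-1 + R) (W(R, B) = 4 + ((3 - 5)/(R - 1) - B) = 4 + (-2/(-1 + R) - B) = 4 + (-B - 2/(-1 + R)) = 4 - B - 2/(-1 + R))
T(o) = 4 (T(o) = -6 + 10 = 4)
S(a) = -2 - a (S(a) = 2 - (a + 4) = 2 - (4 + a) = 2 + (-4 - a) = -2 - a)
w(K) = 4*K
w(S(W(-3, f(-5))))/(-3185) = (4*(-2 - (-6 + (-7 + (⅙)*(-5)) + 4*(-3) - 1*(-7 + (⅙)*(-5))*(-3))/(-1 - 3)))/(-3185) = (4*(-2 - (-6 + (-7 - ⅚) - 12 - 1*(-7 - ⅚)*(-3))/(-4)))*(-1/3185) = (4*(-2 - (-1)*(-6 - 47/6 - 12 - 1*(-47/6)*(-3))/4))*(-1/3185) = (4*(-2 - (-1)*(-6 - 47/6 - 12 - 47/2)/4))*(-1/3185) = (4*(-2 - (-1)*(-148)/(4*3)))*(-1/3185) = (4*(-2 - 1*37/3))*(-1/3185) = (4*(-2 - 37/3))*(-1/3185) = (4*(-43/3))*(-1/3185) = -172/3*(-1/3185) = 172/9555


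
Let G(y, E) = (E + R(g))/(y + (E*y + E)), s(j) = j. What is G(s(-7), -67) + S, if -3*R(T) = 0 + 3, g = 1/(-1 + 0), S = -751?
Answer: -296713/395 ≈ -751.17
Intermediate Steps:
g = -1 (g = 1/(-1) = -1)
R(T) = -1 (R(T) = -(0 + 3)/3 = -1/3*3 = -1)
G(y, E) = (-1 + E)/(E + y + E*y) (G(y, E) = (E - 1)/(y + (E*y + E)) = (-1 + E)/(y + (E + E*y)) = (-1 + E)/(E + y + E*y))
G(s(-7), -67) + S = (-1 - 67)/(-67 - 7 - 67*(-7)) - 751 = -68/(-67 - 7 + 469) - 751 = -68/395 - 751 = -296713/395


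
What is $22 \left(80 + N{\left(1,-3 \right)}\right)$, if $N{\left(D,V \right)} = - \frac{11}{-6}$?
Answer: $\frac{5401}{3} \approx 1800.3$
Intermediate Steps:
$N{\left(D,V \right)} = \frac{11}{6}$ ($N{\left(D,V \right)} = \left(-11\right) \left(- \frac{1}{6}\right) = \frac{11}{6}$)
$22 \left(80 + N{\left(1,-3 \right)}\right) = 22 \left(80 + \frac{11}{6}\right) = 22 \cdot \frac{491}{6} = \frac{5401}{3}$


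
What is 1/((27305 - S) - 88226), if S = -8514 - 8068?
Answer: -1/44339 ≈ -2.2554e-5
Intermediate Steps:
S = -16582
1/((27305 - S) - 88226) = 1/((27305 - 1*(-16582)) - 88226) = 1/((27305 + 16582) - 88226) = 1/(43887 - 88226) = 1/(-44339) = -1/44339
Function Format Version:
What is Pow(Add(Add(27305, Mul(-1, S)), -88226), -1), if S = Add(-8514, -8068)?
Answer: Rational(-1, 44339) ≈ -2.2554e-5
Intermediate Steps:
S = -16582
Pow(Add(Add(27305, Mul(-1, S)), -88226), -1) = Pow(Add(Add(27305, Mul(-1, -16582)), -88226), -1) = Pow(Add(Add(27305, 16582), -88226), -1) = Pow(Add(43887, -88226), -1) = Pow(-44339, -1) = Rational(-1, 44339)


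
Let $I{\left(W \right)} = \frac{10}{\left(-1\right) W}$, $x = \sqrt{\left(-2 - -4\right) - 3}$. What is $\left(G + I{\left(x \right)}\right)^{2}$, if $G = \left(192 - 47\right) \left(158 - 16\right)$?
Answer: $423948000 + 411800 i \approx 4.2395 \cdot 10^{8} + 4.118 \cdot 10^{5} i$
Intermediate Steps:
$x = i$ ($x = \sqrt{\left(-2 + 4\right) - 3} = \sqrt{2 - 3} = \sqrt{-1} = i \approx 1.0 i$)
$I{\left(W \right)} = - \frac{10}{W}$ ($I{\left(W \right)} = 10 \left(- \frac{1}{W}\right) = - \frac{10}{W}$)
$G = 20590$ ($G = 145 \cdot 142 = 20590$)
$\left(G + I{\left(x \right)}\right)^{2} = \left(20590 - \frac{10}{i}\right)^{2} = \left(20590 - 10 \left(- i\right)\right)^{2} = \left(20590 + 10 i\right)^{2}$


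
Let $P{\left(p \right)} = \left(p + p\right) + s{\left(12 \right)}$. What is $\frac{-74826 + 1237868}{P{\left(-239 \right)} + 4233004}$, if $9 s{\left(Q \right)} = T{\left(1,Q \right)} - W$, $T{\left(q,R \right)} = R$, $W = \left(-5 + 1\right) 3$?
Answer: $\frac{1744563}{6348793} \approx 0.27479$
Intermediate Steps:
$W = -12$ ($W = \left(-4\right) 3 = -12$)
$s{\left(Q \right)} = \frac{4}{3} + \frac{Q}{9}$ ($s{\left(Q \right)} = \frac{Q - -12}{9} = \frac{Q + 12}{9} = \frac{12 + Q}{9} = \frac{4}{3} + \frac{Q}{9}$)
$P{\left(p \right)} = \frac{8}{3} + 2 p$ ($P{\left(p \right)} = \left(p + p\right) + \left(\frac{4}{3} + \frac{1}{9} \cdot 12\right) = 2 p + \left(\frac{4}{3} + \frac{4}{3}\right) = 2 p + \frac{8}{3} = \frac{8}{3} + 2 p$)
$\frac{-74826 + 1237868}{P{\left(-239 \right)} + 4233004} = \frac{-74826 + 1237868}{\left(\frac{8}{3} + 2 \left(-239\right)\right) + 4233004} = \frac{1163042}{\left(\frac{8}{3} - 478\right) + 4233004} = \frac{1163042}{- \frac{1426}{3} + 4233004} = \frac{1163042}{\frac{12697586}{3}} = 1163042 \cdot \frac{3}{12697586} = \frac{1744563}{6348793}$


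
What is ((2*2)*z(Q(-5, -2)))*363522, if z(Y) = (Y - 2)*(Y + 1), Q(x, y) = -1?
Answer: 0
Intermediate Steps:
z(Y) = (1 + Y)*(-2 + Y) (z(Y) = (-2 + Y)*(1 + Y) = (1 + Y)*(-2 + Y))
((2*2)*z(Q(-5, -2)))*363522 = ((2*2)*(-2 + (-1)**2 - 1*(-1)))*363522 = (4*(-2 + 1 + 1))*363522 = (4*0)*363522 = 0*363522 = 0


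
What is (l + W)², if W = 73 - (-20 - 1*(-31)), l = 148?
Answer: 44100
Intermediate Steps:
W = 62 (W = 73 - (-20 + 31) = 73 - 1*11 = 73 - 11 = 62)
(l + W)² = (148 + 62)² = 210² = 44100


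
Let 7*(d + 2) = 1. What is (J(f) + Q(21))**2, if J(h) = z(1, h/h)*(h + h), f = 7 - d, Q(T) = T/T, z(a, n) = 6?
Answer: 564001/49 ≈ 11510.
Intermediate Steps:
d = -13/7 (d = -2 + (1/7)*1 = -2 + 1/7 = -13/7 ≈ -1.8571)
Q(T) = 1
f = 62/7 (f = 7 - 1*(-13/7) = 7 + 13/7 = 62/7 ≈ 8.8571)
J(h) = 12*h (J(h) = 6*(h + h) = 6*(2*h) = 12*h)
(J(f) + Q(21))**2 = (12*(62/7) + 1)**2 = (744/7 + 1)**2 = (751/7)**2 = 564001/49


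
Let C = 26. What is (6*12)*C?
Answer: 1872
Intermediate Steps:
(6*12)*C = (6*12)*26 = 72*26 = 1872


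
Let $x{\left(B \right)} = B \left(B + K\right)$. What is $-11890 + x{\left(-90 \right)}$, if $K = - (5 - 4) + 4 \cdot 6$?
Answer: $-5860$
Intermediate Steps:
$K = 23$ ($K = \left(-1\right) 1 + 24 = -1 + 24 = 23$)
$x{\left(B \right)} = B \left(23 + B\right)$ ($x{\left(B \right)} = B \left(B + 23\right) = B \left(23 + B\right)$)
$-11890 + x{\left(-90 \right)} = -11890 - 90 \left(23 - 90\right) = -11890 - -6030 = -11890 + 6030 = -5860$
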